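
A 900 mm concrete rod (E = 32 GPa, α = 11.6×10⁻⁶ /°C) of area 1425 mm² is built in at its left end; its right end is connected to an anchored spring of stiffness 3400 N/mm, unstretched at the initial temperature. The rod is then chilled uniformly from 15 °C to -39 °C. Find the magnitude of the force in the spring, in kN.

If the spring were absent the rod would shorten by αΔT L = 11.6×10⁻⁶ × 54 × 900 = 0.5638 mm.
Let P be the tensile force in the spring. The rod extends elastically by PL/(AE) and the spring stretches by P/k; together these equal δ_free.
So P = δ_free / [L/(AE) + 1/k] = 0.5638 / [ 900/(1425×32×10³) + 1/(3400) ].
P = 0.5638 / 0.0003139 = 1796 N.

P ≈ 1.8 kN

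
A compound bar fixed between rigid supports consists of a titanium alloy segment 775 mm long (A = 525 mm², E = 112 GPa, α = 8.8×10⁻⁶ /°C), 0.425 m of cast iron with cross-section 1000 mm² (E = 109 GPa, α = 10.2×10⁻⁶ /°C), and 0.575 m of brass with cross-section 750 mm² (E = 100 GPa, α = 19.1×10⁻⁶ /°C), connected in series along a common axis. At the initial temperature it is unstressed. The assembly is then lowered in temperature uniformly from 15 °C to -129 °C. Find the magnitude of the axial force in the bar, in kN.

P ≈ 129 kN (tensile)

Free thermal contraction of the whole bar: Σ αᵢΔT Lᵢ = 8.8×10⁻⁶×144×775 + 10.2×10⁻⁶×144×425 + 19.1×10⁻⁶×144×575 = 3.188 mm.
Since the ends are fixed, an axial force P builds up, equal in every segment, with P · Σ Lᵢ/(AᵢEᵢ) = δ_free.
The series flexibility is Σ Lᵢ/(AᵢEᵢ) = 775/(525×112×10³) + 425/(1000×109×10³) + 575/(750×100×10³) = 2.475×10⁻⁵ mm/N.
Hence P = δ_free / Σ(L/AE) = 3.188/2.475×10⁻⁵ = 128.8 kN (tensile).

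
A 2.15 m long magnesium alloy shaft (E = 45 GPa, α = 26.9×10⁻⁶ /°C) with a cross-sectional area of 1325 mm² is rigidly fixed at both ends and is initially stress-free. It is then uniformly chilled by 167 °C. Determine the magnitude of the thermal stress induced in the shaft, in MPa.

Because both ends are immovable the net strain is zero, and the suppressed thermal strain is αΔT = 26.9×10⁻⁶ × 167 = 4492.3×10⁻⁶.
Hence σ = E·αΔT = 45×10³ × 4492.3×10⁻⁶ = 202.2 MPa, tensile.

σ ≈ 202 MPa (tensile)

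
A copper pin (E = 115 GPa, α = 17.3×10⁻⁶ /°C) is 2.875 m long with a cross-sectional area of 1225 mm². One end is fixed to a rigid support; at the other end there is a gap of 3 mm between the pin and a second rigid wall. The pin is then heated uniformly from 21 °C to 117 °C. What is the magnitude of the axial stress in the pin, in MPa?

Unrestrained expansion: δ_free = αΔT L = 17.3×10⁻⁶ × 96 × 2875 = 4.775 mm.
This exceeds the 3 mm gap, so the wall pushes back. The portion of expansion that must be recovered elastically is δ_free − gap = 4.775 − 3 = 1.775 mm.
Compatibility: PL/(AE) = 1.775 mm, so σ = P/A = E × (1.775/2875) = 70.99 MPa.

σ ≈ 71 MPa (compressive)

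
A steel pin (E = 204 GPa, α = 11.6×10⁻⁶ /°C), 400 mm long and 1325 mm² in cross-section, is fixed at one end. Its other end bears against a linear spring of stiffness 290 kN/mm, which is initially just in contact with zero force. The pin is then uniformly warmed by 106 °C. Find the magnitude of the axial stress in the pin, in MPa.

Free thermal expansion: δ_free = αΔT L = 11.6×10⁻⁶ × 106 × 400 = 0.4918 mm.
Let P be the compressive force at the spring. The pin shortens elastically by PL/(AE) and the spring compresses by P/k; together these equal δ_free.
So P = δ_free / [L/(AE) + 1/k] = 0.4918 / [ 400/(1325×204×10³) + 1/(290×10³) ].
P = 0.4918 / 4.928×10⁻⁶ = 99800 N.
σ = P/A = 99800/1325 = 75.32 MPa.

σ ≈ 75.3 MPa (compressive)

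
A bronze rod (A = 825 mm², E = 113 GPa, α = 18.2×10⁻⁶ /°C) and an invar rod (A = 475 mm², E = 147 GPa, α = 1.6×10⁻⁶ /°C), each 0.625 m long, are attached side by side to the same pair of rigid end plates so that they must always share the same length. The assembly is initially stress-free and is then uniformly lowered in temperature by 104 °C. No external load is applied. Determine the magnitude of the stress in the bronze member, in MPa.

σ ≈ 83.5 MPa (tensile)

Equilibrium of a rigid end plate with no external load gives equal and opposite internal forces ±P in the two members. Since α_{bronze} > α_{invar}, cooling drives the bronze into tension and the invar into compression.
Compatibility of the two members (thermal + elastic change equal): (α₁ − α₂)ΔT = P·[1/(A₁E₁) + 1/(A₂E₂)].
|α₁ − α₂|·ΔT = 16.6×10⁻⁶ × 104 = 0.001726.
1/(A₁E₁) + 1/(A₂E₂) = 1/(825×113×10³) + 1/(475×147×10³) = 2.505×10⁻⁸ N⁻¹.
P = 0.001726 / 2.505×10⁻⁸ = 68920 N = 68.92 kN.
σ_{bronze} = P/A₁ = 68920/825 = 83.54 MPa, tensile.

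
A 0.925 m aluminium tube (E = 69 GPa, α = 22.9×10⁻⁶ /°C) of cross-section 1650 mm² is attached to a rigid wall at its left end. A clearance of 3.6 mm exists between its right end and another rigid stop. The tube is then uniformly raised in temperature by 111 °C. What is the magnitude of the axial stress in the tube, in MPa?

σ ≈ 0 MPa

If the wall were absent the tube would grow by αΔT L = 22.9×10⁻⁶ × 111 × 925 = 2.351 mm.
Since δ_free = 2.35 mm is less than the 3.6 mm gap, the tube never touches the wall. No axial force develops.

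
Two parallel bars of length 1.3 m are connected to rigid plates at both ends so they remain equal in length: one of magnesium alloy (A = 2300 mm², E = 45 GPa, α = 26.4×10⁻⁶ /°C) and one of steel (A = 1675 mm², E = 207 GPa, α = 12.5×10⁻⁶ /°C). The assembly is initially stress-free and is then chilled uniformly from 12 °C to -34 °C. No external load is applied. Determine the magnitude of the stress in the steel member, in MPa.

σ ≈ 30.4 MPa (compressive)

Both members must finish at the same length. With the larger α, the magnesium alloy tends to over-contract; the plates restrain it, putting the magnesium alloy in tension and the steel in compression. With no external load the two internal forces are equal and opposite, magnitude P.
Compatibility of the two members (thermal + elastic change equal): (α₁ − α₂)ΔT = P·[1/(A₁E₁) + 1/(A₂E₂)].
|α₁ − α₂|·ΔT = 13.9×10⁻⁶ × 46 = 0.0006394.
1/(A₁E₁) + 1/(A₂E₂) = 1/(2300×45×10³) + 1/(1675×207×10³) = 1.255×10⁻⁸ N⁻¹.
P = 0.0006394 / 1.255×10⁻⁸ = 50960 N = 50.96 kN.
σ_{steel} = P/A₂ = 50960/1675 = 30.43 MPa, compressive.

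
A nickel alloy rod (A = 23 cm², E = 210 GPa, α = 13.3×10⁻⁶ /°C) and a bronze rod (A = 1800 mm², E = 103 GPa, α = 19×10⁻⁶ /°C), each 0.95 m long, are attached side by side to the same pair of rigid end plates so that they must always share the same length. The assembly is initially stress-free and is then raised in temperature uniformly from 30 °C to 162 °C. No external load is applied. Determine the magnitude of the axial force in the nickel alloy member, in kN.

P ≈ 101 kN (tensile in the nickel alloy)

Both members must finish at the same length. With the larger α, the bronze tends to over-expand; the plates restrain it, putting the bronze in compression and the nickel alloy in tension. With no external load the two internal forces are equal and opposite, magnitude P.
Setting the final lengths equal and cancelling L: (α₁ − α₂)ΔT = P/(A₁E₁) + P/(A₂E₂).
|α₁ − α₂|·ΔT = 5.7×10⁻⁶ × 132 = 0.0007524.
1/(A₁E₁) + 1/(A₂E₂) = 1/(2300×210×10³) + 1/(1800×103×10³) = 7.464×10⁻⁹ N⁻¹.
P = 0.0007524 / 7.464×10⁻⁹ = 100800 N = 100.8 kN.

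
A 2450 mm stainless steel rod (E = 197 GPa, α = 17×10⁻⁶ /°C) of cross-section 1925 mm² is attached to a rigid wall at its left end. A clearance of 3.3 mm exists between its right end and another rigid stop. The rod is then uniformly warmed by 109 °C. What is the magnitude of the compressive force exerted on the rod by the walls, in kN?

Unrestrained expansion: δ_free = αΔT L = 17×10⁻⁶ × 109 × 2450 = 4.54 mm.
The gap closes (δ_free > 3.3 mm) and the wall then resists a further 4.54 − 3.3 = 1.24 mm of expansion.
That suppressed elongation corresponds to σ = E·Δ/L = 197×10³ × 1.24/2450 = 99.69 MPa.
P = σA = 99.69 × 1925 = 191.9 kN.

P ≈ 192 kN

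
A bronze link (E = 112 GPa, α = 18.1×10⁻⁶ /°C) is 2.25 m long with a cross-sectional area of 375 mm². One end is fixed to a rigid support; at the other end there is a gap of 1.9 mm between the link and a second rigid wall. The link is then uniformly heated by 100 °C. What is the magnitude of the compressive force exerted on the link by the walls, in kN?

P ≈ 40.6 kN

If the wall were absent the link would grow by αΔT L = 18.1×10⁻⁶ × 100 × 2250 = 4.072 mm.
The gap closes (δ_free > 1.9 mm) and the wall then resists a further 4.072 − 1.9 = 2.172 mm of expansion.
Compatibility: PL/(AE) = 2.172 mm, so σ = P/A = E × (2.172/2250) = 108.1 MPa.
Force on the wall = σA = 108.1 × 375 mm² = 40.55 kN.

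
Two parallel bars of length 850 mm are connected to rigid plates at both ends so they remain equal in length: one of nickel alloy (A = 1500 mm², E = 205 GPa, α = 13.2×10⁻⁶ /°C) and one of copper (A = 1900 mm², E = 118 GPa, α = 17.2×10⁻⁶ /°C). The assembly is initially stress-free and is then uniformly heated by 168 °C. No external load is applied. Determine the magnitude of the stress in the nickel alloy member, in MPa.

σ ≈ 58.1 MPa (tensile)

The copper has the larger α, so on heating it would change length more than the nickel alloy if both were free. The rigid plates force a common final length, so the copper is put into compression and the nickel alloy into tension, with equal and opposite forces P (no external load).
Compatibility of the two members (thermal + elastic change equal): (α₁ − α₂)ΔT = P·[1/(A₁E₁) + 1/(A₂E₂)].
|α₁ − α₂|·ΔT = 4×10⁻⁶ × 168 = 0.000672.
1/(A₁E₁) + 1/(A₂E₂) = 1/(1500×205×10³) + 1/(1900×118×10³) = 7.712×10⁻⁹ N⁻¹.
So P = 0.000672 / 7.712×10⁻⁹ = 87.13 kN.
σ_{nickel alloy} = P/A₁ = 87130/1500 = 58.09 MPa, tensile.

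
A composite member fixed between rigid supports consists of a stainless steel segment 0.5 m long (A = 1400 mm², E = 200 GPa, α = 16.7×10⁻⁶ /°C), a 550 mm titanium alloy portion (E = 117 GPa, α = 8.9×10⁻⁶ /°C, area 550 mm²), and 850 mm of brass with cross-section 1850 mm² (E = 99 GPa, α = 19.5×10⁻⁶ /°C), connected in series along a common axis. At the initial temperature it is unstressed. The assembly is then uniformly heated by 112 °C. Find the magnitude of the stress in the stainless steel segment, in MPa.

Free thermal expansion of the whole bar: Σ αᵢΔT Lᵢ = 16.7×10⁻⁶×112×500 + 8.9×10⁻⁶×112×550 + 19.5×10⁻⁶×112×850 = 3.34 mm.
The walls prevent any net length change, so an axial force P (same in every segment) develops. Compatibility: P · Σ Lᵢ/(AᵢEᵢ) = δ_free.
The series flexibility is Σ Lᵢ/(AᵢEᵢ) = 500/(1400×200×10³) + 550/(550×117×10³) + 850/(1850×99×10³) = 1.497×10⁻⁵ mm/N.
P = 3.34 / 1.497×10⁻⁵ = 223000 N = 223 kN, compressive.
σ_{stainless steel} = P / A = 223000 / 1400 = 159.3 MPa.

σ ≈ 159 MPa (compressive)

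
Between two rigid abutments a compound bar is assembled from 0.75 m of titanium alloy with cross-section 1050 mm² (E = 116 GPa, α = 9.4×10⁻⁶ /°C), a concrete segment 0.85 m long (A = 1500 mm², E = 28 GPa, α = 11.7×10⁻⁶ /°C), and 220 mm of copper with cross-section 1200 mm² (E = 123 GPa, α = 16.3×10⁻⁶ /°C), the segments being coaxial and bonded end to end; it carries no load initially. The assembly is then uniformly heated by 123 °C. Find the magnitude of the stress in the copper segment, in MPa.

σ ≈ 75.6 MPa (compressive)

With the walls removed the bar would change length by δ_free = Σ αᵢΔT Lᵢ = 9.4×10⁻⁶×123×750 + 11.7×10⁻⁶×123×850 + 16.3×10⁻⁶×123×220 = 2.531 mm.
The walls prevent any net length change, so an axial force P (same in every segment) develops. Compatibility: P · Σ Lᵢ/(AᵢEᵢ) = δ_free.
Σ Lᵢ/(AᵢEᵢ) = 750/(1050×116×10³) + 850/(1500×28×10³) + 220/(1200×123×10³) = 2.789×10⁻⁵ mm/N.
P = 2.531 / 2.789×10⁻⁵ = 90780 N = 90.78 kN, compressive.
σ_{copper} = P / A = 90780 / 1200 = 75.65 MPa.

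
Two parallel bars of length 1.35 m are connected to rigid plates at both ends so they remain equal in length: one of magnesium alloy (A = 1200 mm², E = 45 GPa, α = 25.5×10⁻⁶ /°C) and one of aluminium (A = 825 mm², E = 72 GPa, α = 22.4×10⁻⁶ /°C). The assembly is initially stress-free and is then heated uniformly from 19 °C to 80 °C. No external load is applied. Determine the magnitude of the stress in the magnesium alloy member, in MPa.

The magnesium alloy has the larger α, so on heating it would change length more than the aluminium if both were free. The rigid plates force a common final length, so the magnesium alloy is put into compression and the aluminium into tension, with equal and opposite forces P (no external load).
Equating the net (thermal + elastic) strains gives |α₁ − α₂|·ΔT = P·[1/(A₁E₁) + 1/(A₂E₂)].
|α₁ − α₂|·ΔT = 3.1×10⁻⁶ × 61 = 0.0001891.
1/(A₁E₁) + 1/(A₂E₂) = 1/(1200×45×10³) + 1/(825×72×10³) = 3.535×10⁻⁸ N⁻¹.
P = 0.0001891 / 3.535×10⁻⁸ = 5349 N = 5.349 kN.
σ_{magnesium alloy} = P/A₁ = 5349/1200 = 4.457 MPa, compressive.

σ ≈ 4.46 MPa (compressive)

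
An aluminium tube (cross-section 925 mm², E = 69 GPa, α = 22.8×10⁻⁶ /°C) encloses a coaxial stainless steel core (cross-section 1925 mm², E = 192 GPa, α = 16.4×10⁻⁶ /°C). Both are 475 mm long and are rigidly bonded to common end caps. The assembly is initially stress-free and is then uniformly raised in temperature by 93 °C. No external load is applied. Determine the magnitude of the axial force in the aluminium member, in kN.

P ≈ 32.4 kN (compressive in the aluminium)

Equilibrium of a rigid end plate with no external load gives equal and opposite internal forces ±P in the two members. Since α_{aluminium} > α_{stainless steel}, heating drives the aluminium into compression and the stainless steel into tension.
Setting the final lengths equal and cancelling L: (α₁ − α₂)ΔT = P/(A₁E₁) + P/(A₂E₂).
|α₁ − α₂|·ΔT = 6.4×10⁻⁶ × 93 = 0.0005952.
1/(A₁E₁) + 1/(A₂E₂) = 1/(925×69×10³) + 1/(1925×192×10³) = 1.837×10⁻⁸ N⁻¹.
P = 0.0005952 / 1.837×10⁻⁸ = 32390 N = 32.39 kN.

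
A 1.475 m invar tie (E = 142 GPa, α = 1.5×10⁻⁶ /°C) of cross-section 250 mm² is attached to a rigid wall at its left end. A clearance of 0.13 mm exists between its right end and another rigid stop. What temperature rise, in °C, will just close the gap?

ΔT ≈ 58.8 °C

Contact occurs when the free expansion equals the gap: αΔT L = 0.13 mm.
ΔT = 0.13 / (1.5×10⁻⁶ × 1475) = 58.76 °C.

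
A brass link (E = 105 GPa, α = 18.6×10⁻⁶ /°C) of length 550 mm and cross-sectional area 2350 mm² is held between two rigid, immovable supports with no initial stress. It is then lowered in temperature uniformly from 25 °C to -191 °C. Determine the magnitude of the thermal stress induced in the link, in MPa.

With length fixed, the mechanical strain must cancel the thermal strain αΔT = 18.6×10⁻⁶ × 216 = 4017.6×10⁻⁶.
The stress required to suppress this strain is σ = Eε = 105×10³ × 4017.6×10⁻⁶ = 421.8 MPa, tensile since the link is trying to contract.

σ ≈ 422 MPa (tensile)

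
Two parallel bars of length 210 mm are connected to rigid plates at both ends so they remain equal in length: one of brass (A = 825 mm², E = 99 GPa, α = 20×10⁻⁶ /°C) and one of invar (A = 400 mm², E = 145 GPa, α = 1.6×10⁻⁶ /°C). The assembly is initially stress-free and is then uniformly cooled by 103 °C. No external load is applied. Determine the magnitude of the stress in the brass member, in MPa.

σ ≈ 77.9 MPa (tensile)

Equilibrium of a rigid end plate with no external load gives equal and opposite internal forces ±P in the two members. Since α_{brass} > α_{invar}, cooling drives the brass into tension and the invar into compression.
Equating the net (thermal + elastic) strains gives |α₁ − α₂|·ΔT = P·[1/(A₁E₁) + 1/(A₂E₂)].
|α₁ − α₂|·ΔT = 18.4×10⁻⁶ × 103 = 0.001895.
1/(A₁E₁) + 1/(A₂E₂) = 1/(825×99×10³) + 1/(400×145×10³) = 2.949×10⁻⁸ N⁻¹.
So P = 0.001895 / 2.949×10⁻⁸ = 64.28 kN.
σ_{brass} = P/A₁ = 64280/825 = 77.91 MPa, tensile.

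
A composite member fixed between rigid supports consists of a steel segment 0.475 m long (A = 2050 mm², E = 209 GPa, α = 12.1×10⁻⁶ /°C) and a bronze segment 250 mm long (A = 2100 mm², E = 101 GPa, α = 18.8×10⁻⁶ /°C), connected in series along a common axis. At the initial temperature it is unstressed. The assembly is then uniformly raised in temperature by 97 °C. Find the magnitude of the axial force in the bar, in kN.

P ≈ 443 kN (compressive)

Free thermal expansion of the whole bar: Σ αᵢΔT Lᵢ = 12.1×10⁻⁶×97×475 + 18.8×10⁻⁶×97×250 = 1.013 mm.
The rigid supports impose zero overall length change; the single axial force P common to all segments must satisfy P Σ Lᵢ/(AᵢEᵢ) = δ_free.
Σ Lᵢ/(AᵢEᵢ) = 475/(2050×209×10³) + 250/(2100×101×10³) = 2.287×10⁻⁶ mm/N.
So P = 1.013 / 2.287×10⁻⁶ = 443.1 kN, compressive.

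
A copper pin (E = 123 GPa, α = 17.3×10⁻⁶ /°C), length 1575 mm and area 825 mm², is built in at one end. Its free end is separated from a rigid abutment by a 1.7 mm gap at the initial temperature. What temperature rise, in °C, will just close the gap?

ΔT ≈ 62.4 °C

Contact occurs when the free expansion equals the gap: αΔT L = 1.7 mm.
So ΔT = g/(αL) = 1.7/(17.3×10⁻⁶ × 1575) = 62.39 °C.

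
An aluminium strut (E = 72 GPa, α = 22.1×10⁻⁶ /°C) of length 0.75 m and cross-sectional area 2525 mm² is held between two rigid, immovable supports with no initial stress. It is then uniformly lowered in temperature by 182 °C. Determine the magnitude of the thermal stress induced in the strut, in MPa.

The supports are rigid, so the total axial strain is zero. The restrained thermal strain is ε = αΔT = 22.1×10⁻⁶ × 182 = 4022.2×10⁻⁶.
σ = EαΔT = 72×10³ × 22.1×10⁻⁶ × 182 = 289.6 MPa (tensile; the strut is trying to contract).

σ ≈ 290 MPa (tensile)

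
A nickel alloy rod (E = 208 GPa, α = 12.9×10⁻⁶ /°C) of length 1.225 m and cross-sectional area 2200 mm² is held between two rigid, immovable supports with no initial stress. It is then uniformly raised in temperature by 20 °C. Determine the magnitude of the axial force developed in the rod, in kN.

Full restraint means ε = 0, so the stress is σ = EαΔT = 208×10³ × 12.9×10⁻⁶ × 20 = 53.66 MPa.
Then P = σA = 53.66 × 2200 mm² = 118.1 kN, compressive.

P ≈ 118 kN (compressive)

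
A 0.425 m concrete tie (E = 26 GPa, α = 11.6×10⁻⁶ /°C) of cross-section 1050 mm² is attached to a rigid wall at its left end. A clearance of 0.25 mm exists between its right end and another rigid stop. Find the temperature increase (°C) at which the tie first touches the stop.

ΔT ≈ 50.7 °C

The gap closes when αΔT L = 0.25 mm, since the tie is still unstressed at that instant.
So ΔT = g/(αL) = 0.25/(11.6×10⁻⁶ × 425) = 50.71 °C.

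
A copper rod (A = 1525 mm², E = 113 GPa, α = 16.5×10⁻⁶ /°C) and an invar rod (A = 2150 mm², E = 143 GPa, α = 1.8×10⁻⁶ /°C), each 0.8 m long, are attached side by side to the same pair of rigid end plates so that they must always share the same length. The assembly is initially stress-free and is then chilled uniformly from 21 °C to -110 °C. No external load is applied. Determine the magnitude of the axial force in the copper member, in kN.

P ≈ 213 kN (tensile in the copper)

The copper has the larger α, so on cooling it would change length more than the invar if both were free. The rigid plates force a common final length, so the copper is put into tension and the invar into compression, with equal and opposite forces P (no external load).
Compatibility of the two members (thermal + elastic change equal): (α₁ − α₂)ΔT = P·[1/(A₁E₁) + 1/(A₂E₂)].
|α₁ − α₂|·ΔT = 14.7×10⁻⁶ × 131 = 0.001926.
1/(A₁E₁) + 1/(A₂E₂) = 1/(1525×113×10³) + 1/(2150×143×10³) = 9.056×10⁻⁹ N⁻¹.
So P = 0.001926 / 9.056×10⁻⁹ = 212.7 kN.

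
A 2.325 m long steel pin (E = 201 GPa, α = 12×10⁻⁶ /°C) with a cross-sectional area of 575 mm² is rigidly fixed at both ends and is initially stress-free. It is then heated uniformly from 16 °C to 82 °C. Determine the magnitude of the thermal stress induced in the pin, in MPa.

With length fixed, the mechanical strain must cancel the thermal strain αΔT = 12×10⁻⁶ × 66 = 792×10⁻⁶.
The stress required to suppress this strain is σ = Eε = 201×10³ × 792×10⁻⁶ = 159.2 MPa, compressive since the pin is trying to expand.

σ ≈ 159 MPa (compressive)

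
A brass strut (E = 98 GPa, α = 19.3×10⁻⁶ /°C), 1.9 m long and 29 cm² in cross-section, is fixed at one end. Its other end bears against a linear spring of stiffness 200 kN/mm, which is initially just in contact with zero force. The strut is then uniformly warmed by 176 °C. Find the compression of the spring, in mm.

δ ≈ 2.76 mm

Free thermal expansion: δ_free = αΔT L = 19.3×10⁻⁶ × 176 × 1900 = 6.454 mm.
Let P be the compressive force at the spring. The strut shortens elastically by PL/(AE) and the spring compresses by P/k; together these equal δ_free.
So P = δ_free / [L/(AE) + 1/k] = 6.454 / [ 1900/(2900×98×10³) + 1/(200×10³) ].
P = 6.454 / 1.169×10⁻⁵ = 552300 N.
Spring compression = P/k = 552300/(200×10³) = 2.762 mm.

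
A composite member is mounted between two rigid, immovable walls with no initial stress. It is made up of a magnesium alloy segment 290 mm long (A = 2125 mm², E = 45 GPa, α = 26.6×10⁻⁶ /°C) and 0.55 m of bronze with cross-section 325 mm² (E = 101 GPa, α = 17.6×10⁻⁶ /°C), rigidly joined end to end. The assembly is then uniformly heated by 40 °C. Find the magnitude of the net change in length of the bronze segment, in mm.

With the walls removed the bar would change length by δ_free = Σ αᵢΔT Lᵢ = 26.6×10⁻⁶×40×290 + 17.6×10⁻⁶×40×550 = 0.6958 mm.
The rigid supports impose zero overall length change; the single axial force P common to all segments must satisfy P Σ Lᵢ/(AᵢEᵢ) = δ_free.
The series flexibility is Σ Lᵢ/(AᵢEᵢ) = 290/(2125×45×10³) + 550/(325×101×10³) = 1.979×10⁻⁵ mm/N.
P = 0.6958 / 1.979×10⁻⁵ = 35160 N = 35.16 kN, compressive.
For the bronze segment, free thermal change = 17.6×10⁻⁶×40×550 = 0.3872 mm and elastic change from P = 35160×550/(325×101×10³) = 0.5891 mm; these oppose, so the net change is 0.202 mm (segment shortens).

|ΔL| ≈ 0.202 mm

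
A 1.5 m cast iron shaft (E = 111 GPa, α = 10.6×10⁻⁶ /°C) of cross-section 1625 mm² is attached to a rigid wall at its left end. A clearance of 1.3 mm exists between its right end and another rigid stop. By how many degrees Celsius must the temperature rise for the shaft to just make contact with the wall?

The gap closes when αΔT L = 1.3 mm, since the shaft is still unstressed at that instant.
So ΔT = g/(αL) = 1.3/(10.6×10⁻⁶ × 1500) = 81.76 °C.

ΔT ≈ 81.8 °C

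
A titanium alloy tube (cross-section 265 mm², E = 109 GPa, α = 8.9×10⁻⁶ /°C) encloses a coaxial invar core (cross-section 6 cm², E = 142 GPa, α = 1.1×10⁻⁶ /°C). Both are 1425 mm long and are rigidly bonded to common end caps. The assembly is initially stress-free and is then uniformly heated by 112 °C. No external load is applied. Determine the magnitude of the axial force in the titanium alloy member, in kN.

P ≈ 18.8 kN (compressive in the titanium alloy)

The titanium alloy has the larger α, so on heating it would change length more than the invar if both were free. The rigid plates force a common final length, so the titanium alloy is put into compression and the invar into tension, with equal and opposite forces P (no external load).
Setting the final lengths equal and cancelling L: (α₁ − α₂)ΔT = P/(A₁E₁) + P/(A₂E₂).
|α₁ − α₂|·ΔT = 7.8×10⁻⁶ × 112 = 0.0008736.
1/(A₁E₁) + 1/(A₂E₂) = 1/(265×109×10³) + 1/(600×142×10³) = 4.636×10⁻⁸ N⁻¹.
P = 0.0008736 / 4.636×10⁻⁸ = 18840 N = 18.84 kN.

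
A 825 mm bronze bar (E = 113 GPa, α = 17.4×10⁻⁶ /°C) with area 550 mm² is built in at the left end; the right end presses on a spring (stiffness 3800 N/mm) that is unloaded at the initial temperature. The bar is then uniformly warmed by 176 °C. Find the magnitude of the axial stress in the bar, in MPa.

The unrestrained thermal change is αΔT L = 17.4×10⁻⁶ × 176 × 825 = 2.526 mm.
Let P be the compressive force at the spring. The bar shortens elastically by PL/(AE) and the spring compresses by P/k; together these equal δ_free.
So P = δ_free / [L/(AE) + 1/k] = 2.526 / [ 825/(550×113×10³) + 1/(3800) ].
P = 2.526 / 0.0002764 = 9140 N.
σ = P/A = 9140/550 = 16.62 MPa.

σ ≈ 16.6 MPa (compressive)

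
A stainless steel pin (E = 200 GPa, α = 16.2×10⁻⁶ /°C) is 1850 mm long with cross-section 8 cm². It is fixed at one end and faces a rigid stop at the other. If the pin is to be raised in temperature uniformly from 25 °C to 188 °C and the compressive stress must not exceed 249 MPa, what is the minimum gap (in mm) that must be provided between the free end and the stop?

Free expansion if unrestrained: δ_free = αΔT L = 16.2×10⁻⁶ × 163 × 1850 = 4.885 mm.
At the allowable stress the elastic shortening the wall may impose is σL/E = 249 × 1850 / (200×10³) = 2.303 mm.
So the gap has to take up the difference, g_min = δ_free − σL/E = 4.885 − 2.303 = 2.582 mm.

g ≈ 2.58 mm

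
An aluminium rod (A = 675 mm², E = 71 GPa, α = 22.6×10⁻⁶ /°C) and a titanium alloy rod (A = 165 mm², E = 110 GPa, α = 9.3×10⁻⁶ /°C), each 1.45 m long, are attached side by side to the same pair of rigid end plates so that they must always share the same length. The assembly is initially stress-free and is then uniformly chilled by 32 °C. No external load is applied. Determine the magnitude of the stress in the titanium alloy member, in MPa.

σ ≈ 34 MPa (compressive)

Equilibrium of a rigid end plate with no external load gives equal and opposite internal forces ±P in the two members. Since α_{aluminium} > α_{titanium alloy}, cooling drives the aluminium into tension and the titanium alloy into compression.
Setting the final lengths equal and cancelling L: (α₁ − α₂)ΔT = P/(A₁E₁) + P/(A₂E₂).
|α₁ − α₂|·ΔT = 13.3×10⁻⁶ × 32 = 0.0004256.
1/(A₁E₁) + 1/(A₂E₂) = 1/(675×71×10³) + 1/(165×110×10³) = 7.596×10⁻⁸ N⁻¹.
So P = 0.0004256 / 7.596×10⁻⁸ = 5.603 kN.
σ_{titanium alloy} = P/A₂ = 5603/165 = 33.96 MPa, compressive.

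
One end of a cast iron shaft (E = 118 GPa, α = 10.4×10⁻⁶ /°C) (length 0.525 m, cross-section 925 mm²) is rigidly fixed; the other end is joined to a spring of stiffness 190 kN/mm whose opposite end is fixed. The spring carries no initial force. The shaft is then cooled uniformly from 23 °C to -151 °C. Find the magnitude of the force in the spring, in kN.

Free thermal contraction: δ_free = αΔT L = 10.4×10⁻⁶ × 174 × 525 = 0.95 mm.
With a force P in the spring, the elastic change of the shaft is PL/(AE) and that of the spring is P/k; compatibility requires their sum to equal δ_free.
P [ L/(AE) + 1/k ] = δ_free → P [ 525/(925×118×10³) + 1/(190×10³) ] = 0.95.
P = 0.95 / 1.007×10⁻⁵ = 94320 N.

P ≈ 94.3 kN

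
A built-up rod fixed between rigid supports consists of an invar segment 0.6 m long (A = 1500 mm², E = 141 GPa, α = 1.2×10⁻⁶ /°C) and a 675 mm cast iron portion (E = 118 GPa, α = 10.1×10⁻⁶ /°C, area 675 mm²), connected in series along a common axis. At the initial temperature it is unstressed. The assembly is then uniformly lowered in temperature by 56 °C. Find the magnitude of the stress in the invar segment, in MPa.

With the walls removed the bar would change length by δ_free = Σ αᵢΔT Lᵢ = 1.2×10⁻⁶×56×600 + 10.1×10⁻⁶×56×675 = 0.4221 mm.
Since the ends are fixed, an axial force P builds up, equal in every segment, with P · Σ Lᵢ/(AᵢEᵢ) = δ_free.
Σ Lᵢ/(AᵢEᵢ) = 600/(1500×141×10³) + 675/(675×118×10³) = 1.131×10⁻⁵ mm/N.
So P = 0.4221 / 1.131×10⁻⁵ = 37.32 kN, tensile.
σ_{invar} = P / A = 37320 / 1500 = 24.88 MPa.

σ ≈ 24.9 MPa (tensile)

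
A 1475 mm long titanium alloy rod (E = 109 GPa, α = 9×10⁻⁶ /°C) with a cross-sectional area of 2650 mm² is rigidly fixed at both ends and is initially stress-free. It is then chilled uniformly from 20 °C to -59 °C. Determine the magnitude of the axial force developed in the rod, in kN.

P ≈ 205 kN (tensile)

With zero net strain, σ = E·αΔT = 109 GPa × 9×10⁻⁶ × 79 = 77.5 MPa.
Axial force P = σA = 77.5 × 2650 = 205400 N = 205.4 kN, tensile.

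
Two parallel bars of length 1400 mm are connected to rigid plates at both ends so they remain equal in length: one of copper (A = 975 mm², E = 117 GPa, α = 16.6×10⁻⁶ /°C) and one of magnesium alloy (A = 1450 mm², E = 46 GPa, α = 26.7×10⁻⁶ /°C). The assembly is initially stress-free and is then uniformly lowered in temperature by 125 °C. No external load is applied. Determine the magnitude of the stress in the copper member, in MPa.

σ ≈ 54.5 MPa (compressive)

Both members must finish at the same length. With the larger α, the magnesium alloy tends to over-contract; the plates restrain it, putting the magnesium alloy in tension and the copper in compression. With no external load the two internal forces are equal and opposite, magnitude P.
Setting the final lengths equal and cancelling L: (α₁ − α₂)ΔT = P/(A₁E₁) + P/(A₂E₂).
|α₁ − α₂|·ΔT = 10.1×10⁻⁶ × 125 = 0.001262.
1/(A₁E₁) + 1/(A₂E₂) = 1/(975×117×10³) + 1/(1450×46×10³) = 2.376×10⁻⁸ N⁻¹.
So P = 0.001262 / 2.376×10⁻⁸ = 53.14 kN.
σ_{copper} = P/A₁ = 53140/975 = 54.5 MPa, compressive.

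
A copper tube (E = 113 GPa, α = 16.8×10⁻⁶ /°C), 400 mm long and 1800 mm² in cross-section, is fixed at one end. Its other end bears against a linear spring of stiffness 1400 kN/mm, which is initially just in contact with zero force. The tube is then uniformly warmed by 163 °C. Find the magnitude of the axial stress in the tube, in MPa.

σ ≈ 227 MPa (compressive)

Free thermal expansion: δ_free = αΔT L = 16.8×10⁻⁶ × 163 × 400 = 1.095 mm.
Let P be the compressive force at the spring. The tube shortens elastically by PL/(AE) and the spring compresses by P/k; together these equal δ_free.
P [ L/(AE) + 1/k ] = δ_free → P [ 400/(1800×113×10³) + 1/(1400×10³) ] = 1.095.
P = 1.095 / 2.681×10⁻⁶ = 408600 N.
σ = P/A = 408600/1800 = 227 MPa.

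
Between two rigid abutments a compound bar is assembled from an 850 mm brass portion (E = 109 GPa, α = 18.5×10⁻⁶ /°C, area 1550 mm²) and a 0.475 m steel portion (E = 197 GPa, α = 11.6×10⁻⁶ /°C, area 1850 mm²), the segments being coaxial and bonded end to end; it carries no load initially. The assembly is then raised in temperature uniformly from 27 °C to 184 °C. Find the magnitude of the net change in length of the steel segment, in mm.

If the supports were absent, the total length change would be Σ αᵢΔT Lᵢ = 18.5×10⁻⁶×157×850 + 11.6×10⁻⁶×157×475 = 3.334 mm.
The walls prevent any net length change, so an axial force P (same in every segment) develops. Compatibility: P · Σ Lᵢ/(AᵢEᵢ) = δ_free.
The series flexibility is Σ Lᵢ/(AᵢEᵢ) = 850/(1550×109×10³) + 475/(1850×197×10³) = 6.334×10⁻⁶ mm/N.
Hence P = δ_free / Σ(L/AE) = 3.334/6.334×10⁻⁶ = 526.3 kN (compressive).
For the steel segment, free thermal change = 11.6×10⁻⁶×157×475 = 0.8651 mm and elastic change from P = 526300×475/(1850×197×10³) = 0.686 mm; these oppose, so the net change is 0.179 mm (segment lengthens).

|ΔL| ≈ 0.179 mm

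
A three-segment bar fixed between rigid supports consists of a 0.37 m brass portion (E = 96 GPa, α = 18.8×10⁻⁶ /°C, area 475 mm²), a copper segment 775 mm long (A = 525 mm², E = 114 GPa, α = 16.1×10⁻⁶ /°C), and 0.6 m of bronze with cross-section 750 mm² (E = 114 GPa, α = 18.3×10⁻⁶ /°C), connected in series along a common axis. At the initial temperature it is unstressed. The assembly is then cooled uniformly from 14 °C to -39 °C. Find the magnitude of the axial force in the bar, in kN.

With the walls removed the bar would change length by δ_free = Σ αᵢΔT Lᵢ = 18.8×10⁻⁶×53×370 + 16.1×10⁻⁶×53×775 + 18.3×10⁻⁶×53×600 = 1.612 mm.
The walls prevent any net length change, so an axial force P (same in every segment) develops. Compatibility: P · Σ Lᵢ/(AᵢEᵢ) = δ_free.
Σ Lᵢ/(AᵢEᵢ) = 370/(475×96×10³) + 775/(525×114×10³) + 600/(750×114×10³) = 2.808×10⁻⁵ mm/N.
Hence P = δ_free / Σ(L/AE) = 1.612/2.808×10⁻⁵ = 57.4 kN (tensile).

P ≈ 57.4 kN (tensile)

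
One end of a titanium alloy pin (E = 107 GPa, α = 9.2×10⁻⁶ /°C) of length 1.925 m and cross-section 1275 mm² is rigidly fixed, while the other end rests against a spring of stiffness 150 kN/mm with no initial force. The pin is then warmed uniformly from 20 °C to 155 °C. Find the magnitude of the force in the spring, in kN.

P ≈ 115 kN

Free thermal expansion: δ_free = αΔT L = 9.2×10⁻⁶ × 135 × 1925 = 2.391 mm.
Let P be the compressive force at the spring. The pin shortens elastically by PL/(AE) and the spring compresses by P/k; together these equal δ_free.
P [ L/(AE) + 1/k ] = δ_free → P [ 1925/(1275×107×10³) + 1/(150×10³) ] = 2.391.
P = 2.391 / 2.078×10⁻⁵ = 115100 N.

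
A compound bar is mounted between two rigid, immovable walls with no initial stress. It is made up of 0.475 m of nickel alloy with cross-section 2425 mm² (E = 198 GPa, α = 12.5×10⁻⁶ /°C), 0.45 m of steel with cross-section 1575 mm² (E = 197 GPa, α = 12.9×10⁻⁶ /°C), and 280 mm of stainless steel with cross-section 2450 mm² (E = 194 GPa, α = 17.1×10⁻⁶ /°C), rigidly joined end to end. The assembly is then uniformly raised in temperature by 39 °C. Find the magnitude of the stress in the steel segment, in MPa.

σ ≈ 135 MPa (compressive)

Free thermal expansion of the whole bar: Σ αᵢΔT Lᵢ = 12.5×10⁻⁶×39×475 + 12.9×10⁻⁶×39×450 + 17.1×10⁻⁶×39×280 = 0.6447 mm.
The rigid supports impose zero overall length change; the single axial force P common to all segments must satisfy P Σ Lᵢ/(AᵢEᵢ) = δ_free.
Σ Lᵢ/(AᵢEᵢ) = 475/(2425×198×10³) + 450/(1575×197×10³) + 280/(2450×194×10³) = 3.029×10⁻⁶ mm/N.
So P = 0.6447 / 3.029×10⁻⁶ = 212.9 kN, compressive.
σ_{steel} = P / A = 212900 / 1575 = 135.1 MPa.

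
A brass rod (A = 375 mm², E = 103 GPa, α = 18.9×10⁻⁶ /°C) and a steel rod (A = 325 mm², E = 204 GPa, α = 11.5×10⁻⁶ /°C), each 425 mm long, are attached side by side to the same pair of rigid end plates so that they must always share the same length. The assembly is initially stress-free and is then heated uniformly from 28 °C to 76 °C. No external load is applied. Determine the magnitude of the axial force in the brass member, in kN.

Equilibrium of a rigid end plate with no external load gives equal and opposite internal forces ±P in the two members. Since α_{brass} > α_{steel}, heating drives the brass into compression and the steel into tension.
Equating the net (thermal + elastic) strains gives |α₁ − α₂|·ΔT = P·[1/(A₁E₁) + 1/(A₂E₂)].
|α₁ − α₂|·ΔT = 7.4×10⁻⁶ × 48 = 0.0003552.
1/(A₁E₁) + 1/(A₂E₂) = 1/(375×103×10³) + 1/(325×204×10³) = 4.097×10⁻⁸ N⁻¹.
P = 0.0003552 / 4.097×10⁻⁸ = 8669 N = 8.669 kN.

P ≈ 8.67 kN (compressive in the brass)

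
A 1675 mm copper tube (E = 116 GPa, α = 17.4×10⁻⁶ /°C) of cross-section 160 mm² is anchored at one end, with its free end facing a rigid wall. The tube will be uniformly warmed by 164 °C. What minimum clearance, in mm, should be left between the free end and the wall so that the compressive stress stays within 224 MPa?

With no wall the tube would lengthen by αΔT L = 17.4×10⁻⁶ × 164 × 1675 = 4.78 mm.
A stress of 224 MPa corresponds to the wall pushing the tube back by σL/E = 224×1675/(116×10³) = 3.234 mm.
The gap must absorb the remainder: g_min = 4.78 − 3.234 = 1.545 mm.

g ≈ 1.55 mm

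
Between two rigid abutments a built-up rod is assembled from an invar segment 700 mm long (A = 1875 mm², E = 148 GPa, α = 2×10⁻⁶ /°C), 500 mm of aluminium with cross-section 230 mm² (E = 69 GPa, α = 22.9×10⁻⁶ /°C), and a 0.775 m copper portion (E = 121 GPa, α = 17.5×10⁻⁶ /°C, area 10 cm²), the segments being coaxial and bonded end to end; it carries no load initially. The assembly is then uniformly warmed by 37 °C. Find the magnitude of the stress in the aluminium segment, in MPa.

σ ≈ 105 MPa (compressive)

With the walls removed the bar would change length by δ_free = Σ αᵢΔT Lᵢ = 2×10⁻⁶×37×700 + 22.9×10⁻⁶×37×500 + 17.5×10⁻⁶×37×775 = 0.9773 mm.
Since the ends are fixed, an axial force P builds up, equal in every segment, with P · Σ Lᵢ/(AᵢEᵢ) = δ_free.
Σ Lᵢ/(AᵢEᵢ) = 700/(1875×148×10³) + 500/(230×69×10³) + 775/(1000×121×10³) = 4.043×10⁻⁵ mm/N.
So P = 0.9773 / 4.043×10⁻⁵ = 24.17 kN, compressive.
σ_{aluminium} = P / A = 24170 / 230 = 105.1 MPa.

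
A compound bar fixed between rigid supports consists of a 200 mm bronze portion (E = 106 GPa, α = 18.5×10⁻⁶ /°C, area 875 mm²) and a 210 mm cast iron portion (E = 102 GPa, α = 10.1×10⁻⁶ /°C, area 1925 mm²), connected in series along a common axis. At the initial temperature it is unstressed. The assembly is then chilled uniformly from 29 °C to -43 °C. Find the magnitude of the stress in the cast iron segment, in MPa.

Free thermal contraction of the whole bar: Σ αᵢΔT Lᵢ = 18.5×10⁻⁶×72×200 + 10.1×10⁻⁶×72×210 = 0.4191 mm.
Since the ends are fixed, an axial force P builds up, equal in every segment, with P · Σ Lᵢ/(AᵢEᵢ) = δ_free.
Σ Lᵢ/(AᵢEᵢ) = 200/(875×106×10³) + 210/(1925×102×10³) = 3.226×10⁻⁶ mm/N.
So P = 0.4191 / 3.226×10⁻⁶ = 129.9 kN, tensile.
σ_{cast iron} = P / A = 129900 / 1925 = 67.49 MPa.

σ ≈ 67.5 MPa (tensile)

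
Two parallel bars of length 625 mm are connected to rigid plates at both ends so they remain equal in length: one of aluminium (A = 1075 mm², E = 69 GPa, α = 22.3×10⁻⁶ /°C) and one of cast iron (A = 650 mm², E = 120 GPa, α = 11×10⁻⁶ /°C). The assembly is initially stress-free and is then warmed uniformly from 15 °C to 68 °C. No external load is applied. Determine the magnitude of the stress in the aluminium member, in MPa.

σ ≈ 21.2 MPa (compressive)

Both members must finish at the same length. With the larger α, the aluminium tends to over-expand; the plates restrain it, putting the aluminium in compression and the cast iron in tension. With no external load the two internal forces are equal and opposite, magnitude P.
Compatibility of the two members (thermal + elastic change equal): (α₁ − α₂)ΔT = P·[1/(A₁E₁) + 1/(A₂E₂)].
|α₁ − α₂|·ΔT = 11.3×10⁻⁶ × 53 = 0.0005989.
1/(A₁E₁) + 1/(A₂E₂) = 1/(1075×69×10³) + 1/(650×120×10³) = 2.63×10⁻⁸ N⁻¹.
So P = 0.0005989 / 2.63×10⁻⁸ = 22.77 kN.
σ_{aluminium} = P/A₁ = 22770/1075 = 21.18 MPa, compressive.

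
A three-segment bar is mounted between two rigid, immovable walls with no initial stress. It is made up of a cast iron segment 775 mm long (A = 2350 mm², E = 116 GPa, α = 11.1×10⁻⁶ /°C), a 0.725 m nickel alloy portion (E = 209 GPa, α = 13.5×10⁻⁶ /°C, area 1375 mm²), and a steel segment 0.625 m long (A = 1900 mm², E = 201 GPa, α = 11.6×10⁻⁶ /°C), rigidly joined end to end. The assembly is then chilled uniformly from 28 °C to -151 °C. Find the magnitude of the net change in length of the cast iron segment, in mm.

If the supports were absent, the total length change would be Σ αᵢΔT Lᵢ = 11.1×10⁻⁶×179×775 + 13.5×10⁻⁶×179×725 + 11.6×10⁻⁶×179×625 = 4.59 mm.
The walls prevent any net length change, so an axial force P (same in every segment) develops. Compatibility: P · Σ Lᵢ/(AᵢEᵢ) = δ_free.
Σ Lᵢ/(AᵢEᵢ) = 775/(2350×116×10³) + 725/(1375×209×10³) + 625/(1900×201×10³) = 7.002×10⁻⁶ mm/N.
P = 4.59 / 7.002×10⁻⁶ = 655400 N = 655.4 kN, tensile.
For the cast iron segment, free thermal change = 11.1×10⁻⁶×179×775 = 1.54 mm and elastic change from P = 655400×775/(2350×116×10³) = 1.863 mm; these oppose, so the net change is 0.324 mm (segment lengthens).

|ΔL| ≈ 0.324 mm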